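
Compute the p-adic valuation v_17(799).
v_17(799) = 1

v_17(n) is the largest exponent k such that 17^k divides n. Factor out: 799 = 17^1 · 47. (Sign doesn't affect v_p.) So v_17(799) = 1.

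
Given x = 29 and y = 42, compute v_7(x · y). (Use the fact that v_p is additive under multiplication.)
v_7(1218) = 1

v_p(x) = 0 (factor: 29 = 7^0 · 29); v_p(y) = 1 (factor: 42 = 7^1 · 6). Additivity: v_p(xy) = v_p(x) + v_p(y) = 0 + 1 = 1. (Direct check: xy = 1218 = 7^1 · (174).)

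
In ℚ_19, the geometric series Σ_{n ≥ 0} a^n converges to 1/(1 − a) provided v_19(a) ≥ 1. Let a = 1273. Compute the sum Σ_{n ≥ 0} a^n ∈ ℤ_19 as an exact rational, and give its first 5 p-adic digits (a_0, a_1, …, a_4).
Σ a^n = 1/(1 − a) = -1/1272;  first 5 digits = (1, 10, 8, 1, 2)

v_19(a) = 1 ≥ 1, so the series converges in ℤ_19 to 1/(1 − a) = 1/(1 − 1273) = -1/1272. Expand this rational in ℤ_19: compute digits iteratively via d_i = x_i mod 19, x_{i+1} = (x_i − d_i)/19. The first 5 digits are (1, 10, 8, 1, 2).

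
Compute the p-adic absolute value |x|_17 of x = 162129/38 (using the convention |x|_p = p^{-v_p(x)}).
|162129/38|_17 = 1/4913

Step 1 — compute v_17(x) by factoring powers of 17 out of the numerator and denominator: v_17(162129/38) = 3. Step 2 — apply |x|_p = p^{-v_p(x)} = 17^{-3} = 1/4913.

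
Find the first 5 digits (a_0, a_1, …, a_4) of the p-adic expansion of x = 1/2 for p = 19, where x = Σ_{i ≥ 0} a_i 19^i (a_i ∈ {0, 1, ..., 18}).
(a_0, …, a_4) = (10, 9, 9, 9, 9)

v_19(1/2) = 0 (numerator and denominator both coprime to 19), so x ∈ ℤ_19^×. Compute digits iteratively via a_i = x_i mod 19, x_{i+1} = (x_i − a_i)/19, with x_0 = x:
  x_0 = 1/2;  a_0 = 10;  x_1 = (x_0 − 10)/19 = -1/2
  x_1 = -1/2;  a_1 = 9;  x_2 = (x_1 − 9)/19 = -1/2
  x_2 = -1/2;  a_2 = 9;  x_3 = (x_2 − 9)/19 = -1/2
  x_3 = -1/2;  a_3 = 9;  x_4 = (x_3 − 9)/19 = -1/2
  x_4 = -1/2;  a_4 = 9;  x_5 = (x_4 − 9)/19 = -1/2
Digits: (10, 9, 9, 9, 9).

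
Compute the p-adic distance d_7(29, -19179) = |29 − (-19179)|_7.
d_7(29, -19179) = 1/2401

Step 1 — x − y = 29 − (-19179) = 19208. Step 2 — v_7(19208) = 4 (factor: 19208 = (7^4 · 8); the sign does not affect v_p). Step 3 — |x − y|_7 = 7^{-4} = 1/2401.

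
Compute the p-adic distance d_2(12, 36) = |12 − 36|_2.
d_2(12, 36) = 1/8

Step 1 — x − y = 12 − 36 = -24. Step 2 — v_2(-24) = 3 (factor: -24 = −(2^3 · 3); the sign does not affect v_p). Step 3 — |x − y|_2 = 2^{-3} = 1/8.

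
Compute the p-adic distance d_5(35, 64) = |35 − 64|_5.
d_5(35, 64) = 1

Step 1 — x − y = 35 − 64 = -29. Step 2 — v_5(-29) = 0 (factor: -29 = −(5^0 · 29); the sign does not affect v_p). Step 3 — |x − y|_5 = 5^{0} = 1.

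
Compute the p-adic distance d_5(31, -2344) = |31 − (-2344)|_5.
d_5(31, -2344) = 1/125

Step 1 — x − y = 31 − (-2344) = 2375. Step 2 — v_5(2375) = 3 (factor: 2375 = (5^3 · 19); the sign does not affect v_p). Step 3 — |x − y|_5 = 5^{-3} = 1/125.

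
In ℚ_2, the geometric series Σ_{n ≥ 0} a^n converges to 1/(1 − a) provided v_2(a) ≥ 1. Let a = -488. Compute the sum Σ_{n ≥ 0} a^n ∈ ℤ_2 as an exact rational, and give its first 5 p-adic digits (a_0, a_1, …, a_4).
Σ a^n = 1/(1 − a) = 1/489;  first 5 digits = (1, 0, 0, 1, 1)

v_2(a) = 3 ≥ 1, so the series converges in ℤ_2 to 1/(1 − a) = 1/(1 − (-488)) = 1/489. Expand this rational in ℤ_2: compute digits iteratively via d_i = x_i mod 2, x_{i+1} = (x_i − d_i)/2. The first 5 digits are (1, 0, 0, 1, 1).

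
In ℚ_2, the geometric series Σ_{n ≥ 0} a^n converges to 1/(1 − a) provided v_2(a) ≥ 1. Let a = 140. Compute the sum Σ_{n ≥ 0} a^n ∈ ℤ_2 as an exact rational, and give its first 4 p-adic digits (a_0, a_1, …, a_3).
Σ a^n = 1/(1 − a) = -1/139;  first 4 digits = (1, 0, 1, 1)

v_2(a) = 2 ≥ 1, so the series converges in ℤ_2 to 1/(1 − a) = 1/(1 − 140) = -1/139. Expand this rational in ℤ_2: compute digits iteratively via d_i = x_i mod 2, x_{i+1} = (x_i − d_i)/2. The first 4 digits are (1, 0, 1, 1).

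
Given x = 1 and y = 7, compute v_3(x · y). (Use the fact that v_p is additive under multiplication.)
v_3(7) = 0

v_p(x) = 0 (factor: 1 = 3^0 · 1); v_p(y) = 0 (factor: 7 = 3^0 · 7). Additivity: v_p(xy) = v_p(x) + v_p(y) = 0 + 0 = 0. (Direct check: xy = 7 = 3^0 · (7).)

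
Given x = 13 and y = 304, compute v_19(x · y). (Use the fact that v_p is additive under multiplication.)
v_19(3952) = 1

v_p(x) = 0 (factor: 13 = 19^0 · 13); v_p(y) = 1 (factor: 304 = 19^1 · 16). Additivity: v_p(xy) = v_p(x) + v_p(y) = 0 + 1 = 1. (Direct check: xy = 3952 = 19^1 · (208).)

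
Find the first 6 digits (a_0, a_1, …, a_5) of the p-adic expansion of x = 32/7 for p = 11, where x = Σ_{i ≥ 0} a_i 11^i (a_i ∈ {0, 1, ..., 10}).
(a_0, …, a_5) = (3, 8, 4, 9, 7, 4)

v_11(32/7) = 0 (numerator and denominator both coprime to 11), so x ∈ ℤ_11^×. Compute digits iteratively via a_i = x_i mod 11, x_{i+1} = (x_i − a_i)/11, with x_0 = x:
  x_0 = 32/7;  a_0 = 3;  x_1 = (x_0 − 3)/11 = 1/7
  x_1 = 1/7;  a_1 = 8;  x_2 = (x_1 − 8)/11 = -5/7
  x_2 = -5/7;  a_2 = 4;  x_3 = (x_2 − 4)/11 = -3/7
  x_3 = -3/7;  a_3 = 9;  x_4 = (x_3 − 9)/11 = -6/7
  x_4 = -6/7;  a_4 = 7;  x_5 = (x_4 − 7)/11 = -5/7
  x_5 = -5/7;  a_5 = 4;  x_6 = (x_5 − 4)/11 = -3/7
Digits: (3, 8, 4, 9, 7, 4).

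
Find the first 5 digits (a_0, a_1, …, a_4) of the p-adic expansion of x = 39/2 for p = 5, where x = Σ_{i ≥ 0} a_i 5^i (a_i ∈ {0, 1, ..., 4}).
(a_0, …, a_4) = (2, 1, 3, 2, 2)

v_5(39/2) = 0 (numerator and denominator both coprime to 5), so x ∈ ℤ_5^×. Compute digits iteratively via a_i = x_i mod 5, x_{i+1} = (x_i − a_i)/5, with x_0 = x:
  x_0 = 39/2;  a_0 = 2;  x_1 = (x_0 − 2)/5 = 7/2
  x_1 = 7/2;  a_1 = 1;  x_2 = (x_1 − 1)/5 = 1/2
  x_2 = 1/2;  a_2 = 3;  x_3 = (x_2 − 3)/5 = -1/2
  x_3 = -1/2;  a_3 = 2;  x_4 = (x_3 − 2)/5 = -1/2
  x_4 = -1/2;  a_4 = 2;  x_5 = (x_4 − 2)/5 = -1/2
Digits: (2, 1, 3, 2, 2).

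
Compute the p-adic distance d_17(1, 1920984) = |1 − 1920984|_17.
d_17(1, 1920984) = 1/83521

Step 1 — x − y = 1 − 1920984 = -1920983. Step 2 — v_17(-1920983) = 4 (factor: -1920983 = −(17^4 · 23); the sign does not affect v_p). Step 3 — |x − y|_17 = 17^{-4} = 1/83521.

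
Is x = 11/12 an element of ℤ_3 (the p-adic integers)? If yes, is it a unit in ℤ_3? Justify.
x ∉ ℤ_3 (v_3(x) = -1 < 0)

ℤ_3 = {x ∈ ℚ_3 : v_3(x) ≥ 0} and ℤ_3^× = {x ∈ ℤ_3 : v_3(x) = 0}. Here v_3(11/12) = v_3(num) − v_3(den) = -1; compare against these criteria.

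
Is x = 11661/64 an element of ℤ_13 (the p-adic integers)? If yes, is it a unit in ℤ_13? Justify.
x ∈ ℤ_13 but not a unit; v_13(x) = 2 > 0

ℤ_13 = {x ∈ ℚ_13 : v_13(x) ≥ 0} and ℤ_13^× = {x ∈ ℤ_13 : v_13(x) = 0}. Here v_13(11661/64) = v_13(num) − v_13(den) = 2; compare against these criteria.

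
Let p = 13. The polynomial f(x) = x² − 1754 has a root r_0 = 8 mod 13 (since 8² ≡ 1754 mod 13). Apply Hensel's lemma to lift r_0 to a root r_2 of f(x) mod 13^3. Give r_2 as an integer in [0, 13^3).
r_2 = 2036 (mod 2197)

Hensel's recurrence: r_{i+1} = r_i − f(r_i)·(f′(r_i))^{-1} mod 13^{i+2}, with f′(x) = 2x. Iterate:
  r_0 = 8 (mod 13)
  r_1 = 8 (mod 169)
  r_2 = 2036 (mod 2197)
Final: r_2 = 2036, and one checks f(r_2) ≡ 0 mod 13^3.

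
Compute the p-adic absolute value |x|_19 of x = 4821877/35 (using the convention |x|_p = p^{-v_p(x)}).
|4821877/35|_19 = 1/130321

Step 1 — compute v_19(x) by factoring powers of 19 out of the numerator and denominator: v_19(4821877/35) = 4. Step 2 — apply |x|_p = p^{-v_p(x)} = 19^{-4} = 1/130321.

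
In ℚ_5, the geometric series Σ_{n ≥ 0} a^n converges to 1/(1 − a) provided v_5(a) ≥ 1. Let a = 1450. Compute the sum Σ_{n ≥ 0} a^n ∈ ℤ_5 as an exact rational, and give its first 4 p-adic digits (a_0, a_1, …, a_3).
Σ a^n = 1/(1 − a) = -1/1449;  first 4 digits = (1, 0, 3, 1)

v_5(a) = 2 ≥ 1, so the series converges in ℤ_5 to 1/(1 − a) = 1/(1 − 1450) = -1/1449. Expand this rational in ℤ_5: compute digits iteratively via d_i = x_i mod 5, x_{i+1} = (x_i − d_i)/5. The first 4 digits are (1, 0, 3, 1).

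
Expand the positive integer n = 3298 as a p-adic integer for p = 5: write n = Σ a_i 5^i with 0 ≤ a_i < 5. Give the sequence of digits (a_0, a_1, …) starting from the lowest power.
(a_0, a_1, …) = (3, 4, 1, 1, 0, 1)

Repeated division by 5 gives the digits low-to-high: 3298 = 3 + 4·5^1 + 1·5^2 + 1·5^3 + 1·5^5. Digit sequence: (3, 4, 1, 1, 0, 1).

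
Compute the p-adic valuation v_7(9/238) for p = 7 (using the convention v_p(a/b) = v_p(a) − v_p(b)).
v_7(9/238) = -1

Factor powers of 7 from the numerator and denominator of the reduced fraction: 9 = 7^0 · 9 and 238 = 7^1 · 34. Apply v_p(a/b) = v_p(a) − v_p(b): v_7(9/238) = 0 − 1 = -1.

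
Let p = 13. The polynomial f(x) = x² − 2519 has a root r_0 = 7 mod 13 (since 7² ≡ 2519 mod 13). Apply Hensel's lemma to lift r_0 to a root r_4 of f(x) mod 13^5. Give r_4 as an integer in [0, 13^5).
r_4 = 242964 (mod 371293)

Hensel's recurrence: r_{i+1} = r_i − f(r_i)·(f′(r_i))^{-1} mod 13^{i+2}, with f′(x) = 2x. Iterate:
  r_0 = 7 (mod 13)
  r_1 = 111 (mod 169)
  r_2 = 1294 (mod 2197)
  r_3 = 14476 (mod 28561)
  r_4 = 242964 (mod 371293)
Final: r_4 = 242964, and one checks f(r_4) ≡ 0 mod 13^5.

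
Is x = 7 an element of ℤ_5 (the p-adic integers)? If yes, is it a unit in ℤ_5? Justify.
x ∈ ℤ_5^× (unit); v_5(x) = 0

ℤ_5 = {x ∈ ℚ_5 : v_5(x) ≥ 0} and ℤ_5^× = {x ∈ ℤ_5 : v_5(x) = 0}. Here v_5(7) = v_5(num) − v_5(den) = 0; compare against these criteria.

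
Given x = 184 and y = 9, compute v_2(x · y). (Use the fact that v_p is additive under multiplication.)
v_2(1656) = 3

v_p(x) = 3 (factor: 184 = 2^3 · 23); v_p(y) = 0 (factor: 9 = 2^0 · 9). Additivity: v_p(xy) = v_p(x) + v_p(y) = 3 + 0 = 3. (Direct check: xy = 1656 = 2^3 · (207).)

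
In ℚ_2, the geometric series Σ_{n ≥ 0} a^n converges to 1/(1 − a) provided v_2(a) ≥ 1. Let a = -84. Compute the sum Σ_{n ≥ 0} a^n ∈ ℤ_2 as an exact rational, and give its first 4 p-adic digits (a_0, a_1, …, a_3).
Σ a^n = 1/(1 − a) = 1/85;  first 4 digits = (1, 0, 1, 1)

v_2(a) = 2 ≥ 1, so the series converges in ℤ_2 to 1/(1 − a) = 1/(1 − (-84)) = 1/85. Expand this rational in ℤ_2: compute digits iteratively via d_i = x_i mod 2, x_{i+1} = (x_i − d_i)/2. The first 4 digits are (1, 0, 1, 1).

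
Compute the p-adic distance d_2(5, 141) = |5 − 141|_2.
d_2(5, 141) = 1/8

Step 1 — x − y = 5 − 141 = -136. Step 2 — v_2(-136) = 3 (factor: -136 = −(2^3 · 17); the sign does not affect v_p). Step 3 — |x − y|_2 = 2^{-3} = 1/8.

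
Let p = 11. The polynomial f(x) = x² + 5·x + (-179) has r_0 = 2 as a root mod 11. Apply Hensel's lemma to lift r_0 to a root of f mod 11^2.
r_1 = 101 (mod 121)

Hensel: r_{i+1} = r_i − f(r_i)·(f′(r_i))^{-1} mod 11^{i+2}, f′(x) = 2x + 5. Iterate:
  r_0 = 2 (mod 11)
  r_1 = 101 (mod 121)
Final: r = 101 satisfies f(r) ≡ 0 mod 11^2.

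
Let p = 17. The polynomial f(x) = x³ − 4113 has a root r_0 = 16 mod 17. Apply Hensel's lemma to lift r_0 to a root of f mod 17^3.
r_2 = 2430 (mod 4913)

Hensel: r_{i+1} = r_i − f(r_i)/f′(r_i) mod 17^{i+2}, where f′(x) = 3x². Iterate:
  r_0 = 16 (mod 17)
  r_1 = 118 (mod 289)
  r_2 = 2430 (mod 4913)
Final: r = 2430 with f(r) ≡ 0 mod 17^3.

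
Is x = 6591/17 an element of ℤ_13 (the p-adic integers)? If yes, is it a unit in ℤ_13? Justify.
x ∈ ℤ_13 but not a unit; v_13(x) = 3 > 0

ℤ_13 = {x ∈ ℚ_13 : v_13(x) ≥ 0} and ℤ_13^× = {x ∈ ℤ_13 : v_13(x) = 0}. Here v_13(6591/17) = v_13(num) − v_13(den) = 3; compare against these criteria.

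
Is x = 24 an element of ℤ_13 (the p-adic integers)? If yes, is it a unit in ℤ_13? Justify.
x ∈ ℤ_13^× (unit); v_13(x) = 0

ℤ_13 = {x ∈ ℚ_13 : v_13(x) ≥ 0} and ℤ_13^× = {x ∈ ℤ_13 : v_13(x) = 0}. Here v_13(24) = v_13(num) − v_13(den) = 0; compare against these criteria.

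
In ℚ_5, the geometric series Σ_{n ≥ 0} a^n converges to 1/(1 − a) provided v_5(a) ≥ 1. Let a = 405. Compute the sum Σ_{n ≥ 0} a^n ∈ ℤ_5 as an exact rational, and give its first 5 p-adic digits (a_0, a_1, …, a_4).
Σ a^n = 1/(1 − a) = -1/404;  first 5 digits = (1, 1, 2, 1, 2)

v_5(a) = 1 ≥ 1, so the series converges in ℤ_5 to 1/(1 − a) = 1/(1 − 405) = -1/404. Expand this rational in ℤ_5: compute digits iteratively via d_i = x_i mod 5, x_{i+1} = (x_i − d_i)/5. The first 5 digits are (1, 1, 2, 1, 2).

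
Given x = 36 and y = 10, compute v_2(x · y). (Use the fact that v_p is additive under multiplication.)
v_2(360) = 3

v_p(x) = 2 (factor: 36 = 2^2 · 9); v_p(y) = 1 (factor: 10 = 2^1 · 5). Additivity: v_p(xy) = v_p(x) + v_p(y) = 2 + 1 = 3. (Direct check: xy = 360 = 2^3 · (45).)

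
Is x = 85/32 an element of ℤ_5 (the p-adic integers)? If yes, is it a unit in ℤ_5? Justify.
x ∈ ℤ_5 but not a unit; v_5(x) = 1 > 0

ℤ_5 = {x ∈ ℚ_5 : v_5(x) ≥ 0} and ℤ_5^× = {x ∈ ℤ_5 : v_5(x) = 0}. Here v_5(85/32) = v_5(num) − v_5(den) = 1; compare against these criteria.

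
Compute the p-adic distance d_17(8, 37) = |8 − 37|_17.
d_17(8, 37) = 1

Step 1 — x − y = 8 − 37 = -29. Step 2 — v_17(-29) = 0 (factor: -29 = −(17^0 · 29); the sign does not affect v_p). Step 3 — |x − y|_17 = 17^{0} = 1.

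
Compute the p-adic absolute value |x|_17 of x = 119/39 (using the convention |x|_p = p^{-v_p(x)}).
|119/39|_17 = 1/17

Step 1 — compute v_17(x) by factoring powers of 17 out of the numerator and denominator: v_17(119/39) = 1. Step 2 — apply |x|_p = p^{-v_p(x)} = 17^{-1} = 1/17.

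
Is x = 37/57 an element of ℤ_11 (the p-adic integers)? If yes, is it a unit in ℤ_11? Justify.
x ∈ ℤ_11^× (unit); v_11(x) = 0

ℤ_11 = {x ∈ ℚ_11 : v_11(x) ≥ 0} and ℤ_11^× = {x ∈ ℤ_11 : v_11(x) = 0}. Here v_11(37/57) = v_11(num) − v_11(den) = 0; compare against these criteria.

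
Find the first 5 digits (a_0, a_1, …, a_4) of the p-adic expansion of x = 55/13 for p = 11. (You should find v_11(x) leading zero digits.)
(a_0, …, a_4) = (0, 8, 1, 10, 5)

v_11(55/13) = 1, so a_0 = ... = a_0 = 0. Factor out: x = 11^1 · u with u = 5/13 a unit in ℤ_11. Expand u iteratively via a_{v+i} = u_i mod 11, u_{i+1} = (u_i − a_{v+i})/11:
  u_0 = 5/13;  a_1 = 8;  u_1 = (u_0 − 8)/11 = -9/13
  u_1 = -9/13;  a_2 = 1;  u_2 = (u_1 − 1)/11 = -2/13
  u_2 = -2/13;  a_3 = 10;  u_3 = (u_2 − 10)/11 = -12/13
  u_3 = -12/13;  a_4 = 5;  u_4 = (u_3 − 5)/11 = -7/13
Digits: (0, 8, 1, 10, 5).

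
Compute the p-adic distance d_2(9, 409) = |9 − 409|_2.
d_2(9, 409) = 1/16

Step 1 — x − y = 9 − 409 = -400. Step 2 — v_2(-400) = 4 (factor: -400 = −(2^4 · 25); the sign does not affect v_p). Step 3 — |x − y|_2 = 2^{-4} = 1/16.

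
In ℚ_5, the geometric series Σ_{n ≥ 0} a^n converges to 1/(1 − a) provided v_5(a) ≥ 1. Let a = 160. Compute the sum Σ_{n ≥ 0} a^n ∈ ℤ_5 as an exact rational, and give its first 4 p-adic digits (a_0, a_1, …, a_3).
Σ a^n = 1/(1 − a) = -1/159;  first 4 digits = (1, 2, 0, 4)

v_5(a) = 1 ≥ 1, so the series converges in ℤ_5 to 1/(1 − a) = 1/(1 − 160) = -1/159. Expand this rational in ℤ_5: compute digits iteratively via d_i = x_i mod 5, x_{i+1} = (x_i − d_i)/5. The first 4 digits are (1, 2, 0, 4).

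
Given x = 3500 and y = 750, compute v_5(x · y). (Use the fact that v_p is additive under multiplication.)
v_5(2625000) = 6

v_p(x) = 3 (factor: 3500 = 5^3 · 28); v_p(y) = 3 (factor: 750 = 5^3 · 6). Additivity: v_p(xy) = v_p(x) + v_p(y) = 3 + 3 = 6. (Direct check: xy = 2625000 = 5^6 · (168).)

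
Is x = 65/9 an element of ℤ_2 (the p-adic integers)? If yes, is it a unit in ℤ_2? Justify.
x ∈ ℤ_2^× (unit); v_2(x) = 0

ℤ_2 = {x ∈ ℚ_2 : v_2(x) ≥ 0} and ℤ_2^× = {x ∈ ℤ_2 : v_2(x) = 0}. Here v_2(65/9) = v_2(num) − v_2(den) = 0; compare against these criteria.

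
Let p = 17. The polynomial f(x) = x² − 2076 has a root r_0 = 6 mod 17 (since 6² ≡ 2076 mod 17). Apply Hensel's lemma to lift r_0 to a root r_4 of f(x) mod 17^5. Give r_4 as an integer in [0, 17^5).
r_4 = 502169 (mod 1419857)

Hensel's recurrence: r_{i+1} = r_i − f(r_i)·(f′(r_i))^{-1} mod 17^{i+2}, with f′(x) = 2x. Iterate:
  r_0 = 6 (mod 17)
  r_1 = 176 (mod 289)
  r_2 = 1043 (mod 4913)
  r_3 = 1043 (mod 83521)
  r_4 = 502169 (mod 1419857)
Final: r_4 = 502169, and one checks f(r_4) ≡ 0 mod 17^5.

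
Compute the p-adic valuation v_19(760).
v_19(760) = 1

v_19(n) is the largest exponent k such that 19^k divides n. Factor out: 760 = 19^1 · 40. (Sign doesn't affect v_p.) So v_19(760) = 1.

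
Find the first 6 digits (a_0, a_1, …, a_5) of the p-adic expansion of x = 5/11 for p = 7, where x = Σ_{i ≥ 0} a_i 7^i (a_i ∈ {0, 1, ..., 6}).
(a_0, …, a_5) = (3, 6, 1, 1, 3, 4)

v_7(5/11) = 0 (numerator and denominator both coprime to 7), so x ∈ ℤ_7^×. Compute digits iteratively via a_i = x_i mod 7, x_{i+1} = (x_i − a_i)/7, with x_0 = x:
  x_0 = 5/11;  a_0 = 3;  x_1 = (x_0 − 3)/7 = -4/11
  x_1 = -4/11;  a_1 = 6;  x_2 = (x_1 − 6)/7 = -10/11
  x_2 = -10/11;  a_2 = 1;  x_3 = (x_2 − 1)/7 = -3/11
  x_3 = -3/11;  a_3 = 1;  x_4 = (x_3 − 1)/7 = -2/11
  x_4 = -2/11;  a_4 = 3;  x_5 = (x_4 − 3)/7 = -5/11
  x_5 = -5/11;  a_5 = 4;  x_6 = (x_5 − 4)/7 = -7/11
Digits: (3, 6, 1, 1, 3, 4).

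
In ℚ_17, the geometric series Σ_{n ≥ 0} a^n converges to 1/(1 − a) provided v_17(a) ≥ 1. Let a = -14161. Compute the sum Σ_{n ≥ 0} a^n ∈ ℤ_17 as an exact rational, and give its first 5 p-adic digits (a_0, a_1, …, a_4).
Σ a^n = 1/(1 − a) = 1/14162;  first 5 digits = (1, 0, 2, 14, 3)

v_17(a) = 2 ≥ 1, so the series converges in ℤ_17 to 1/(1 − a) = 1/(1 − (-14161)) = 1/14162. Expand this rational in ℤ_17: compute digits iteratively via d_i = x_i mod 17, x_{i+1} = (x_i − d_i)/17. The first 5 digits are (1, 0, 2, 14, 3).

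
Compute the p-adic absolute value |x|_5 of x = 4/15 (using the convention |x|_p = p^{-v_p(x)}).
|4/15|_5 = 5

Step 1 — compute v_5(x) by factoring powers of 5 out of the numerator and denominator: v_5(4/15) = -1. Step 2 — apply |x|_p = p^{-v_p(x)} = 5^{1} = 5.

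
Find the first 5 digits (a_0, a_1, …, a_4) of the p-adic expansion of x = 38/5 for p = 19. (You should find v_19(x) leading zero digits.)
(a_0, …, a_4) = (0, 8, 11, 7, 11)

v_19(38/5) = 1, so a_0 = ... = a_0 = 0. Factor out: x = 19^1 · u with u = 2/5 a unit in ℤ_19. Expand u iteratively via a_{v+i} = u_i mod 19, u_{i+1} = (u_i − a_{v+i})/19:
  u_0 = 2/5;  a_1 = 8;  u_1 = (u_0 − 8)/19 = -2/5
  u_1 = -2/5;  a_2 = 11;  u_2 = (u_1 − 11)/19 = -3/5
  u_2 = -3/5;  a_3 = 7;  u_3 = (u_2 − 7)/19 = -2/5
  u_3 = -2/5;  a_4 = 11;  u_4 = (u_3 − 11)/19 = -3/5
Digits: (0, 8, 11, 7, 11).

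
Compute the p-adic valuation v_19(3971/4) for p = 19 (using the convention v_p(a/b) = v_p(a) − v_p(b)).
v_19(3971/4) = 2

Factor powers of 19 from the numerator and denominator of the reduced fraction: 3971 = 19^2 · 11 and 4 = 19^0 · 4. Apply v_p(a/b) = v_p(a) − v_p(b): v_19(3971/4) = 2 − 0 = 2.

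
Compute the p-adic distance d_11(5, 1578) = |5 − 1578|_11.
d_11(5, 1578) = 1/121

Step 1 — x − y = 5 − 1578 = -1573. Step 2 — v_11(-1573) = 2 (factor: -1573 = −(11^2 · 13); the sign does not affect v_p). Step 3 — |x − y|_11 = 11^{-2} = 1/121.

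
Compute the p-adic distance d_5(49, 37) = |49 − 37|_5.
d_5(49, 37) = 1

Step 1 — x − y = 49 − 37 = 12. Step 2 — v_5(12) = 0 (factor: 12 = (5^0 · 12); the sign does not affect v_p). Step 3 — |x − y|_5 = 5^{0} = 1.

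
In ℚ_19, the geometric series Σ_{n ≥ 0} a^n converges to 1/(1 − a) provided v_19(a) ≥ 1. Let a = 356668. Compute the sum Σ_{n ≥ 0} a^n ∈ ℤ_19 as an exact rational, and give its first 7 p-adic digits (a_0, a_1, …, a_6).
Σ a^n = 1/(1 − a) = -1/356667;  first 7 digits = (1, 0, 0, 14, 2, 0, 6)

v_19(a) = 3 ≥ 1, so the series converges in ℤ_19 to 1/(1 − a) = 1/(1 − 356668) = -1/356667. Expand this rational in ℤ_19: compute digits iteratively via d_i = x_i mod 19, x_{i+1} = (x_i − d_i)/19. The first 7 digits are (1, 0, 0, 14, 2, 0, 6).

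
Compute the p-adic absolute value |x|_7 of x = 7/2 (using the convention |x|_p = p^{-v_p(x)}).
|7/2|_7 = 1/7

Step 1 — compute v_7(x) by factoring powers of 7 out of the numerator and denominator: v_7(7/2) = 1. Step 2 — apply |x|_p = p^{-v_p(x)} = 7^{-1} = 1/7.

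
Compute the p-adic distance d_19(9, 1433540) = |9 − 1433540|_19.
d_19(9, 1433540) = 1/130321

Step 1 — x − y = 9 − 1433540 = -1433531. Step 2 — v_19(-1433531) = 4 (factor: -1433531 = −(19^4 · 11); the sign does not affect v_p). Step 3 — |x − y|_19 = 19^{-4} = 1/130321.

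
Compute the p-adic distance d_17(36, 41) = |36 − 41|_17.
d_17(36, 41) = 1

Step 1 — x − y = 36 − 41 = -5. Step 2 — v_17(-5) = 0 (factor: -5 = −(17^0 · 5); the sign does not affect v_p). Step 3 — |x − y|_17 = 17^{0} = 1.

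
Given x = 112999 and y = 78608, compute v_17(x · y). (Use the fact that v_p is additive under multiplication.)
v_17(8882625392) = 6

v_p(x) = 3 (factor: 112999 = 17^3 · 23); v_p(y) = 3 (factor: 78608 = 17^3 · 16). Additivity: v_p(xy) = v_p(x) + v_p(y) = 3 + 3 = 6. (Direct check: xy = 8882625392 = 17^6 · (368).)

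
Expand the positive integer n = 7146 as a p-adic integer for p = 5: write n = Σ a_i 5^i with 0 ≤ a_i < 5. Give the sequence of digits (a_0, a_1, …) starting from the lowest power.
(a_0, a_1, …) = (1, 4, 0, 2, 1, 2)

Repeated division by 5 gives the digits low-to-high: 7146 = 1 + 4·5^1 + 2·5^3 + 1·5^4 + 2·5^5. Digit sequence: (1, 4, 0, 2, 1, 2).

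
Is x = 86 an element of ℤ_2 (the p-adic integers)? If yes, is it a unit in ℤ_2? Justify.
x ∈ ℤ_2 but not a unit; v_2(x) = 1 > 0

ℤ_2 = {x ∈ ℚ_2 : v_2(x) ≥ 0} and ℤ_2^× = {x ∈ ℤ_2 : v_2(x) = 0}. Here v_2(86) = v_2(num) − v_2(den) = 1; compare against these criteria.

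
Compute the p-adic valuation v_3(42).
v_3(42) = 1

v_3(n) is the largest exponent k such that 3^k divides n. Factor out: 42 = 3^1 · 14. (Sign doesn't affect v_p.) So v_3(42) = 1.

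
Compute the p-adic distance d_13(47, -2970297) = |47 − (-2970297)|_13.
d_13(47, -2970297) = 1/371293

Step 1 — x − y = 47 − (-2970297) = 2970344. Step 2 — v_13(2970344) = 5 (factor: 2970344 = (13^5 · 8); the sign does not affect v_p). Step 3 — |x − y|_13 = 13^{-5} = 1/371293.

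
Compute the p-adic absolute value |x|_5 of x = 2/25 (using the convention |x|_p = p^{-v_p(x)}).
|2/25|_5 = 25

Step 1 — compute v_5(x) by factoring powers of 5 out of the numerator and denominator: v_5(2/25) = -2. Step 2 — apply |x|_p = p^{-v_p(x)} = 5^{2} = 25.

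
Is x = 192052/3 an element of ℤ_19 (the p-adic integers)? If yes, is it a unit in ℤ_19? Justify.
x ∈ ℤ_19 but not a unit; v_19(x) = 3 > 0

ℤ_19 = {x ∈ ℚ_19 : v_19(x) ≥ 0} and ℤ_19^× = {x ∈ ℤ_19 : v_19(x) = 0}. Here v_19(192052/3) = v_19(num) − v_19(den) = 3; compare against these criteria.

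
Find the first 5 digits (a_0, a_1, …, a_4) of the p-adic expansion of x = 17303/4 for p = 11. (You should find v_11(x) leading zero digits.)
(a_0, …, a_4) = (0, 0, 0, 6, 8)

v_11(17303/4) = 3, so a_0 = ... = a_2 = 0. Factor out: x = 11^3 · u with u = 13/4 a unit in ℤ_11. Expand u iteratively via a_{v+i} = u_i mod 11, u_{i+1} = (u_i − a_{v+i})/11:
  u_0 = 13/4;  a_3 = 6;  u_1 = (u_0 − 6)/11 = -1/4
  u_1 = -1/4;  a_4 = 8;  u_2 = (u_1 − 8)/11 = -3/4
Digits: (0, 0, 0, 6, 8).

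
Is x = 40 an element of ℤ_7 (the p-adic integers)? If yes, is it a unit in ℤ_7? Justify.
x ∈ ℤ_7^× (unit); v_7(x) = 0

ℤ_7 = {x ∈ ℚ_7 : v_7(x) ≥ 0} and ℤ_7^× = {x ∈ ℤ_7 : v_7(x) = 0}. Here v_7(40) = v_7(num) − v_7(den) = 0; compare against these criteria.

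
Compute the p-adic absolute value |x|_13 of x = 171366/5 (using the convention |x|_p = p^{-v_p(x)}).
|171366/5|_13 = 1/28561

Step 1 — compute v_13(x) by factoring powers of 13 out of the numerator and denominator: v_13(171366/5) = 4. Step 2 — apply |x|_p = p^{-v_p(x)} = 13^{-4} = 1/28561.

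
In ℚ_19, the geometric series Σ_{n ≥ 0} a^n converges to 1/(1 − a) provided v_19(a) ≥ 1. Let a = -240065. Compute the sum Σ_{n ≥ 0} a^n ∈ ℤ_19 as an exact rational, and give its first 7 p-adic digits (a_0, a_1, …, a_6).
Σ a^n = 1/(1 − a) = 1/240066;  first 7 digits = (1, 0, 0, 3, 17, 18, 8)

v_19(a) = 3 ≥ 1, so the series converges in ℤ_19 to 1/(1 − a) = 1/(1 − (-240065)) = 1/240066. Expand this rational in ℤ_19: compute digits iteratively via d_i = x_i mod 19, x_{i+1} = (x_i − d_i)/19. The first 7 digits are (1, 0, 0, 3, 17, 18, 8).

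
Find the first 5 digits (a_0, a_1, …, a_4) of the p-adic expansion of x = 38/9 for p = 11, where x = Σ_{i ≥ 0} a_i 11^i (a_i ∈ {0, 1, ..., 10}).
(a_0, …, a_4) = (3, 5, 2, 1, 6)

v_11(38/9) = 0 (numerator and denominator both coprime to 11), so x ∈ ℤ_11^×. Compute digits iteratively via a_i = x_i mod 11, x_{i+1} = (x_i − a_i)/11, with x_0 = x:
  x_0 = 38/9;  a_0 = 3;  x_1 = (x_0 − 3)/11 = 1/9
  x_1 = 1/9;  a_1 = 5;  x_2 = (x_1 − 5)/11 = -4/9
  x_2 = -4/9;  a_2 = 2;  x_3 = (x_2 − 2)/11 = -2/9
  x_3 = -2/9;  a_3 = 1;  x_4 = (x_3 − 1)/11 = -1/9
  x_4 = -1/9;  a_4 = 6;  x_5 = (x_4 − 6)/11 = -5/9
Digits: (3, 5, 2, 1, 6).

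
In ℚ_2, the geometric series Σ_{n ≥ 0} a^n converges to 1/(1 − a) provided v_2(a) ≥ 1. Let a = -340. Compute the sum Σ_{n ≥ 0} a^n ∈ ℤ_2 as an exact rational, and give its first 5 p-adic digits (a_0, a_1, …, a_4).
Σ a^n = 1/(1 − a) = 1/341;  first 5 digits = (1, 0, 1, 1, 1)

v_2(a) = 2 ≥ 1, so the series converges in ℤ_2 to 1/(1 − a) = 1/(1 − (-340)) = 1/341. Expand this rational in ℤ_2: compute digits iteratively via d_i = x_i mod 2, x_{i+1} = (x_i − d_i)/2. The first 5 digits are (1, 0, 1, 1, 1).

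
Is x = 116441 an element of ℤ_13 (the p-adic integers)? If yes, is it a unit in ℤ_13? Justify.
x ∈ ℤ_13 but not a unit; v_13(x) = 3 > 0

ℤ_13 = {x ∈ ℚ_13 : v_13(x) ≥ 0} and ℤ_13^× = {x ∈ ℤ_13 : v_13(x) = 0}. Here v_13(116441) = v_13(num) − v_13(den) = 3; compare against these criteria.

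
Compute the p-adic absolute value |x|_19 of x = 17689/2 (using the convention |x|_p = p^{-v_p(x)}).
|17689/2|_19 = 1/361

Step 1 — compute v_19(x) by factoring powers of 19 out of the numerator and denominator: v_19(17689/2) = 2. Step 2 — apply |x|_p = p^{-v_p(x)} = 19^{-2} = 1/361.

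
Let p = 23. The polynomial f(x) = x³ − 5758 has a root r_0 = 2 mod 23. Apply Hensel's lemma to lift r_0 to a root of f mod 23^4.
r_3 = 53822 (mod 279841)

Hensel: r_{i+1} = r_i − f(r_i)/f′(r_i) mod 23^{i+2}, where f′(x) = 3x². Iterate:
  r_0 = 2 (mod 23)
  r_1 = 393 (mod 529)
  r_2 = 5154 (mod 12167)
  r_3 = 53822 (mod 279841)
Final: r = 53822 with f(r) ≡ 0 mod 23^4.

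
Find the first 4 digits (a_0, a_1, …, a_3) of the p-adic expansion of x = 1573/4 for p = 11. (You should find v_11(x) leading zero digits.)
(a_0, …, a_3) = (0, 0, 6, 8)

v_11(1573/4) = 2, so a_0 = ... = a_1 = 0. Factor out: x = 11^2 · u with u = 13/4 a unit in ℤ_11. Expand u iteratively via a_{v+i} = u_i mod 11, u_{i+1} = (u_i − a_{v+i})/11:
  u_0 = 13/4;  a_2 = 6;  u_1 = (u_0 − 6)/11 = -1/4
  u_1 = -1/4;  a_3 = 8;  u_2 = (u_1 − 8)/11 = -3/4
Digits: (0, 0, 6, 8).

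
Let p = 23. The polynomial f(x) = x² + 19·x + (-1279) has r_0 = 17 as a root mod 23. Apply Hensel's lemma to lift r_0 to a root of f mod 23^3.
r_2 = 4042 (mod 12167)

Hensel: r_{i+1} = r_i − f(r_i)·(f′(r_i))^{-1} mod 23^{i+2}, f′(x) = 2x + 19. Iterate:
  r_0 = 17 (mod 23)
  r_1 = 339 (mod 529)
  r_2 = 4042 (mod 12167)
Final: r = 4042 satisfies f(r) ≡ 0 mod 23^3.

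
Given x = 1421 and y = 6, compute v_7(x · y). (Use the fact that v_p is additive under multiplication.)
v_7(8526) = 2

v_p(x) = 2 (factor: 1421 = 7^2 · 29); v_p(y) = 0 (factor: 6 = 7^0 · 6). Additivity: v_p(xy) = v_p(x) + v_p(y) = 2 + 0 = 2. (Direct check: xy = 8526 = 7^2 · (174).)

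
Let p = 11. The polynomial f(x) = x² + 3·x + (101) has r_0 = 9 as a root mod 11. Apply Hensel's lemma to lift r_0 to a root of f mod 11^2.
r_1 = 97 (mod 121)

Hensel: r_{i+1} = r_i − f(r_i)·(f′(r_i))^{-1} mod 11^{i+2}, f′(x) = 2x + 3. Iterate:
  r_0 = 9 (mod 11)
  r_1 = 97 (mod 121)
Final: r = 97 satisfies f(r) ≡ 0 mod 11^2.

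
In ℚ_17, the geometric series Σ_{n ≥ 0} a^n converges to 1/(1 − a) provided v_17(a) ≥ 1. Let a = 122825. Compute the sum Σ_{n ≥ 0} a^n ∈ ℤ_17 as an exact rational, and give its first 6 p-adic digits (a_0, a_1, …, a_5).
Σ a^n = 1/(1 − a) = -1/122824;  first 6 digits = (1, 0, 0, 8, 1, 0)

v_17(a) = 3 ≥ 1, so the series converges in ℤ_17 to 1/(1 − a) = 1/(1 − 122825) = -1/122824. Expand this rational in ℤ_17: compute digits iteratively via d_i = x_i mod 17, x_{i+1} = (x_i − d_i)/17. The first 6 digits are (1, 0, 0, 8, 1, 0).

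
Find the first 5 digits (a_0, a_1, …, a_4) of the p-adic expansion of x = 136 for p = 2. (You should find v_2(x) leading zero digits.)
(a_0, …, a_4) = (0, 0, 0, 1, 0)

v_2(136) = 3, so a_0 = ... = a_2 = 0. Factor out: x = 2^3 · u with u = 17 a unit in ℤ_2. Expand u iteratively via a_{v+i} = u_i mod 2, u_{i+1} = (u_i − a_{v+i})/2:
  u_0 = 17;  a_3 = 1;  u_1 = (u_0 − 1)/2 = 8
  u_1 = 8;  a_4 = 0;  u_2 = (u_1 − 0)/2 = 4
Digits: (0, 0, 0, 1, 0).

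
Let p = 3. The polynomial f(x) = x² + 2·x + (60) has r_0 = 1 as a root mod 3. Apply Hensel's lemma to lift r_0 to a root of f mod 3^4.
r_3 = 46 (mod 81)

Hensel: r_{i+1} = r_i − f(r_i)·(f′(r_i))^{-1} mod 3^{i+2}, f′(x) = 2x + 2. Iterate:
  r_0 = 1 (mod 3)
  r_1 = 1 (mod 9)
  r_2 = 19 (mod 27)
  r_3 = 46 (mod 81)
Final: r = 46 satisfies f(r) ≡ 0 mod 3^4.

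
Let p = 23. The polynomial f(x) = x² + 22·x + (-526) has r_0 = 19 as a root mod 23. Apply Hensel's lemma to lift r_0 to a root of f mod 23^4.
r_3 = 162744 (mod 279841)

Hensel: r_{i+1} = r_i − f(r_i)·(f′(r_i))^{-1} mod 23^{i+2}, f′(x) = 2x + 22. Iterate:
  r_0 = 19 (mod 23)
  r_1 = 341 (mod 529)
  r_2 = 4573 (mod 12167)
  r_3 = 162744 (mod 279841)
Final: r = 162744 satisfies f(r) ≡ 0 mod 23^4.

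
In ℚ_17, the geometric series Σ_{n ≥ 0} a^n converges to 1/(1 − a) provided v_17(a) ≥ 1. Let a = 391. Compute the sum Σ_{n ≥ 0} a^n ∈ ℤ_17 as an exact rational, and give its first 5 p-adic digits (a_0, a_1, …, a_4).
Σ a^n = 1/(1 − a) = -1/390;  first 5 digits = (1, 6, 3, 9, 7)

v_17(a) = 1 ≥ 1, so the series converges in ℤ_17 to 1/(1 − a) = 1/(1 − 391) = -1/390. Expand this rational in ℤ_17: compute digits iteratively via d_i = x_i mod 17, x_{i+1} = (x_i − d_i)/17. The first 5 digits are (1, 6, 3, 9, 7).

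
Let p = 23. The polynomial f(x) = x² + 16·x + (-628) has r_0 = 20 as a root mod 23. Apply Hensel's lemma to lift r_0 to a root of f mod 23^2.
r_1 = 434 (mod 529)

Hensel: r_{i+1} = r_i − f(r_i)·(f′(r_i))^{-1} mod 23^{i+2}, f′(x) = 2x + 16. Iterate:
  r_0 = 20 (mod 23)
  r_1 = 434 (mod 529)
Final: r = 434 satisfies f(r) ≡ 0 mod 23^2.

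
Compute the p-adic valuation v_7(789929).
v_7(789929) = 5

v_7(n) is the largest exponent k such that 7^k divides n. Factor out: 789929 = 7^5 · 47. (Sign doesn't affect v_p.) So v_7(789929) = 5.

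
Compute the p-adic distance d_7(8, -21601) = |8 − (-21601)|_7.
d_7(8, -21601) = 1/2401

Step 1 — x − y = 8 − (-21601) = 21609. Step 2 — v_7(21609) = 4 (factor: 21609 = (7^4 · 9); the sign does not affect v_p). Step 3 — |x − y|_7 = 7^{-4} = 1/2401.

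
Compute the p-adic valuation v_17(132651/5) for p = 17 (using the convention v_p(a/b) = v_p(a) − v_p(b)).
v_17(132651/5) = 3

Factor powers of 17 from the numerator and denominator of the reduced fraction: 132651 = 17^3 · 27 and 5 = 17^0 · 5. Apply v_p(a/b) = v_p(a) − v_p(b): v_17(132651/5) = 3 − 0 = 3.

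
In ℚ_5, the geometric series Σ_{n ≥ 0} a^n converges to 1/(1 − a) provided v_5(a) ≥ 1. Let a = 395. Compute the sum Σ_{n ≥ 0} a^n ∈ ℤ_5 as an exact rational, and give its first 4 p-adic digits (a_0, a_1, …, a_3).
Σ a^n = 1/(1 − a) = -1/394;  first 4 digits = (1, 4, 1, 0)

v_5(a) = 1 ≥ 1, so the series converges in ℤ_5 to 1/(1 − a) = 1/(1 − 395) = -1/394. Expand this rational in ℤ_5: compute digits iteratively via d_i = x_i mod 5, x_{i+1} = (x_i − d_i)/5. The first 4 digits are (1, 4, 1, 0).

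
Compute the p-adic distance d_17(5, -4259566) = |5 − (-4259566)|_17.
d_17(5, -4259566) = 1/1419857

Step 1 — x − y = 5 − (-4259566) = 4259571. Step 2 — v_17(4259571) = 5 (factor: 4259571 = (17^5 · 3); the sign does not affect v_p). Step 3 — |x − y|_17 = 17^{-5} = 1/1419857.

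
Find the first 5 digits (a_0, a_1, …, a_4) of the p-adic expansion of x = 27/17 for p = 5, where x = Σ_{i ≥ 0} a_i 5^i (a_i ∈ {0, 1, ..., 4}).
(a_0, …, a_4) = (1, 1, 1, 3, 2)

v_5(27/17) = 0 (numerator and denominator both coprime to 5), so x ∈ ℤ_5^×. Compute digits iteratively via a_i = x_i mod 5, x_{i+1} = (x_i − a_i)/5, with x_0 = x:
  x_0 = 27/17;  a_0 = 1;  x_1 = (x_0 − 1)/5 = 2/17
  x_1 = 2/17;  a_1 = 1;  x_2 = (x_1 − 1)/5 = -3/17
  x_2 = -3/17;  a_2 = 1;  x_3 = (x_2 − 1)/5 = -4/17
  x_3 = -4/17;  a_3 = 3;  x_4 = (x_3 − 3)/5 = -11/17
  x_4 = -11/17;  a_4 = 2;  x_5 = (x_4 − 2)/5 = -9/17
Digits: (1, 1, 1, 3, 2).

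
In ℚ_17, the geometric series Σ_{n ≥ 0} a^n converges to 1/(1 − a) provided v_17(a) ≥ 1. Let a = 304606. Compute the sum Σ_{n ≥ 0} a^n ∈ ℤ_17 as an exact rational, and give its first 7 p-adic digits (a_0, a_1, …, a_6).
Σ a^n = 1/(1 − a) = -1/304605;  first 7 digits = (1, 0, 0, 11, 3, 0, 2)

v_17(a) = 3 ≥ 1, so the series converges in ℤ_17 to 1/(1 − a) = 1/(1 − 304606) = -1/304605. Expand this rational in ℤ_17: compute digits iteratively via d_i = x_i mod 17, x_{i+1} = (x_i − d_i)/17. The first 7 digits are (1, 0, 0, 11, 3, 0, 2).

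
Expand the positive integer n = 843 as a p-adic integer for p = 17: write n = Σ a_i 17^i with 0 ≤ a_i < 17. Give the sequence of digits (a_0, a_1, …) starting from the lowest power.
(a_0, a_1, …) = (10, 15, 2)

Repeated division by 17 gives the digits low-to-high: 843 = 10 + 15·17^1 + 2·17^2. Digit sequence: (10, 15, 2).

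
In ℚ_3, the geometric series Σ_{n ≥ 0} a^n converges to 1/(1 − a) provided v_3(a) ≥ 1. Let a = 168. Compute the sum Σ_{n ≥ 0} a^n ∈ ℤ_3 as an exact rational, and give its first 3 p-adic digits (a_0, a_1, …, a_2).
Σ a^n = 1/(1 − a) = -1/167;  first 3 digits = (1, 2, 1)

v_3(a) = 1 ≥ 1, so the series converges in ℤ_3 to 1/(1 − a) = 1/(1 − 168) = -1/167. Expand this rational in ℤ_3: compute digits iteratively via d_i = x_i mod 3, x_{i+1} = (x_i − d_i)/3. The first 3 digits are (1, 2, 1).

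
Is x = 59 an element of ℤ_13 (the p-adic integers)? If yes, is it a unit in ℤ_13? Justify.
x ∈ ℤ_13^× (unit); v_13(x) = 0

ℤ_13 = {x ∈ ℚ_13 : v_13(x) ≥ 0} and ℤ_13^× = {x ∈ ℤ_13 : v_13(x) = 0}. Here v_13(59) = v_13(num) − v_13(den) = 0; compare against these criteria.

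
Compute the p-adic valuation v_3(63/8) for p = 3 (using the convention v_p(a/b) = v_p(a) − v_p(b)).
v_3(63/8) = 2

Factor powers of 3 from the numerator and denominator of the reduced fraction: 63 = 3^2 · 7 and 8 = 3^0 · 8. Apply v_p(a/b) = v_p(a) − v_p(b): v_3(63/8) = 2 − 0 = 2.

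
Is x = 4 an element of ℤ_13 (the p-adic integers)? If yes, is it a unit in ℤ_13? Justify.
x ∈ ℤ_13^× (unit); v_13(x) = 0

ℤ_13 = {x ∈ ℚ_13 : v_13(x) ≥ 0} and ℤ_13^× = {x ∈ ℤ_13 : v_13(x) = 0}. Here v_13(4) = v_13(num) − v_13(den) = 0; compare against these criteria.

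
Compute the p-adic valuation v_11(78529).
v_11(78529) = 3

v_11(n) is the largest exponent k such that 11^k divides n. Factor out: 78529 = 11^3 · 59. (Sign doesn't affect v_p.) So v_11(78529) = 3.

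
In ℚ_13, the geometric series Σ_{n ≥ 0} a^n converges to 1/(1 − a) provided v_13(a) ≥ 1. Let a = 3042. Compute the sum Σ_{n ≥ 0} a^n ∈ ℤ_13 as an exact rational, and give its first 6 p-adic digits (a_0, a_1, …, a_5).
Σ a^n = 1/(1 − a) = -1/3041;  first 6 digits = (1, 0, 5, 1, 12, 11)

v_13(a) = 2 ≥ 1, so the series converges in ℤ_13 to 1/(1 − a) = 1/(1 − 3042) = -1/3041. Expand this rational in ℤ_13: compute digits iteratively via d_i = x_i mod 13, x_{i+1} = (x_i − d_i)/13. The first 6 digits are (1, 0, 5, 1, 12, 11).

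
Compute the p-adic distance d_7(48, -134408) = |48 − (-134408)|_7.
d_7(48, -134408) = 1/16807

Step 1 — x − y = 48 − (-134408) = 134456. Step 2 — v_7(134456) = 5 (factor: 134456 = (7^5 · 8); the sign does not affect v_p). Step 3 — |x − y|_7 = 7^{-5} = 1/16807.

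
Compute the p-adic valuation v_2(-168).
v_2(-168) = 3

v_2(n) is the largest exponent k such that 2^k divides n. Factor out: -168 = -2^3 · 21. (Sign doesn't affect v_p.) So v_2(-168) = 3.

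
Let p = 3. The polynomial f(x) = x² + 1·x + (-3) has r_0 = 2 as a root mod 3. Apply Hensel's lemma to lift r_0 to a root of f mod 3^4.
r_3 = 32 (mod 81)

Hensel: r_{i+1} = r_i − f(r_i)·(f′(r_i))^{-1} mod 3^{i+2}, f′(x) = 2x + 1. Iterate:
  r_0 = 2 (mod 3)
  r_1 = 5 (mod 9)
  r_2 = 5 (mod 27)
  r_3 = 32 (mod 81)
Final: r = 32 satisfies f(r) ≡ 0 mod 3^4.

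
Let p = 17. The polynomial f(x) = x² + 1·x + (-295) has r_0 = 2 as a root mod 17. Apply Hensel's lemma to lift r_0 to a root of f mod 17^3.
r_2 = 2025 (mod 4913)

Hensel: r_{i+1} = r_i − f(r_i)·(f′(r_i))^{-1} mod 17^{i+2}, f′(x) = 2x + 1. Iterate:
  r_0 = 2 (mod 17)
  r_1 = 2 (mod 289)
  r_2 = 2025 (mod 4913)
Final: r = 2025 satisfies f(r) ≡ 0 mod 17^3.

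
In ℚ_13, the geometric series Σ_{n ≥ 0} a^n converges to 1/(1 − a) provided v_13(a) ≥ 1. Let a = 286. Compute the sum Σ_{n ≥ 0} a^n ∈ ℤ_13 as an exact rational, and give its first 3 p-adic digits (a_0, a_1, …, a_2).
Σ a^n = 1/(1 − a) = -1/285;  first 3 digits = (1, 9, 4)

v_13(a) = 1 ≥ 1, so the series converges in ℤ_13 to 1/(1 − a) = 1/(1 − 286) = -1/285. Expand this rational in ℤ_13: compute digits iteratively via d_i = x_i mod 13, x_{i+1} = (x_i − d_i)/13. The first 3 digits are (1, 9, 4).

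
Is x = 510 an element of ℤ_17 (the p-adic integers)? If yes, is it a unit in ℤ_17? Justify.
x ∈ ℤ_17 but not a unit; v_17(x) = 1 > 0

ℤ_17 = {x ∈ ℚ_17 : v_17(x) ≥ 0} and ℤ_17^× = {x ∈ ℤ_17 : v_17(x) = 0}. Here v_17(510) = v_17(num) − v_17(den) = 1; compare against these criteria.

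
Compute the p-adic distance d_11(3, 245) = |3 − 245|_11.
d_11(3, 245) = 1/121

Step 1 — x − y = 3 − 245 = -242. Step 2 — v_11(-242) = 2 (factor: -242 = −(11^2 · 2); the sign does not affect v_p). Step 3 — |x − y|_11 = 11^{-2} = 1/121.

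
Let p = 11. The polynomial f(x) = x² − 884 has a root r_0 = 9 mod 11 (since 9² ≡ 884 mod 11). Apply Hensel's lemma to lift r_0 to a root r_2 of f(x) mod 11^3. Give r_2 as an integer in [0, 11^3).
r_2 = 1230 (mod 1331)

Hensel's recurrence: r_{i+1} = r_i − f(r_i)·(f′(r_i))^{-1} mod 11^{i+2}, with f′(x) = 2x. Iterate:
  r_0 = 9 (mod 11)
  r_1 = 20 (mod 121)
  r_2 = 1230 (mod 1331)
Final: r_2 = 1230, and one checks f(r_2) ≡ 0 mod 11^3.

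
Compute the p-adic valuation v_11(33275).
v_11(33275) = 3

v_11(n) is the largest exponent k such that 11^k divides n. Factor out: 33275 = 11^3 · 25. (Sign doesn't affect v_p.) So v_11(33275) = 3.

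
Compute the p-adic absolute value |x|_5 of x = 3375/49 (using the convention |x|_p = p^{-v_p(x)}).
|3375/49|_5 = 1/125

Step 1 — compute v_5(x) by factoring powers of 5 out of the numerator and denominator: v_5(3375/49) = 3. Step 2 — apply |x|_p = p^{-v_p(x)} = 5^{-3} = 1/125.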